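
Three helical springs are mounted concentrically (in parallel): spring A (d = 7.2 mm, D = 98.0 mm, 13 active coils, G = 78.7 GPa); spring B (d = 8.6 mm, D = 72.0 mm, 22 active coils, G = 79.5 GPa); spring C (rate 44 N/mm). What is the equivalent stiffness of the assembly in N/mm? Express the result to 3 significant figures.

k_A = Gd⁴/(8D³N_a) = (78.7×10³)(7.2⁴)/(8·98.0³·13) = 2.1607 N/mm
k_B = Gd⁴/(8D³N_a) = (79.5×10³)(8.6⁴)/(8·72.0³·22) = 6.6199 N/mm
Parallel: k_eq = 2.1607 + 6.6199 + 44 = 52.781 N/mm

52.8 N/mm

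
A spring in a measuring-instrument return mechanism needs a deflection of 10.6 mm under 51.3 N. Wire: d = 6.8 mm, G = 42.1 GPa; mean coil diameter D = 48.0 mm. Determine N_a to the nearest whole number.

21

Required rate k = F/δ = 51.3/10.6 = 4.8396 N/mm
N_a = Gd⁴/(8D³k) = (42.1×10³ × 6.8⁴)/(8 × 48.0³ × 4.8396)
    = 9.00156e+07 / 4.28179e+06 = 21.02 → 21 coils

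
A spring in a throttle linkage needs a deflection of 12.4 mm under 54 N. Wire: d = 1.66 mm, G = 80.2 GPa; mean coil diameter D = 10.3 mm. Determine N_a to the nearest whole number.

Required rate k = F/δ = 54/12.4 = 4.3548 N/mm
N_a = Gd⁴/(8D³k) = (80.2×10³ × 1.66⁴)/(8 × 10.3³ × 4.3548)
    = 608985 / 38069.2 = 16 → 16 coils

16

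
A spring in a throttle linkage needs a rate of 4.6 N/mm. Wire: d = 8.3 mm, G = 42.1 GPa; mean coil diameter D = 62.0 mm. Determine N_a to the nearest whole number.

23

N_a = Gd⁴/(8D³k) = (42.1×10³ × 8.3⁴)/(8 × 62.0³ × 4.6)
    = 1.998e+08 / 8.77047e+06 = 22.78 → 23 coils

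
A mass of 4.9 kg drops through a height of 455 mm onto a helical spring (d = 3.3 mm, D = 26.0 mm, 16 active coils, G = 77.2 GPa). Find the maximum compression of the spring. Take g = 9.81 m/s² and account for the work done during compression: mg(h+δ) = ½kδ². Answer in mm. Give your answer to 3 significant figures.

116 mm

k = Gd⁴/(8D³N_a) = (77.2×10³)(3.3⁴)/(8·26.0³·16) = 4.0695 N/mm
W = mg = 4.9 × 9.81 = 48.069 N
½kδ² − Wδ − Wh = 0 → δ = (W + √(W² + 2kWh))/k
δ = (48.069 + √(2310.6 + 178012))/4.0695 = (48.069 + 424.64)/4.0695 = 116.16 mm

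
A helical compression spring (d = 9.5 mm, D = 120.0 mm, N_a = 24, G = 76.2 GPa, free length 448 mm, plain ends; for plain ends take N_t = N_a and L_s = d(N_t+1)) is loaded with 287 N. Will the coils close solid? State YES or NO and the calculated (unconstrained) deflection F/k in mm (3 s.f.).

NO, δ = 153 mm

k = Gd⁴/(8D³N_a) = (76.2×10³)(9.5⁴)/(8·120.0³·24) = 1.8707 N/mm
N_t = 24; L_s = 9.5·25 = 237.5 mm; δ_solid = L₀ − L_s = 448 − 237.5 = 210.5 mm
δ = F/k = 287/1.8707 = 153.42 mm
δ < δ_solid → spring does not go solid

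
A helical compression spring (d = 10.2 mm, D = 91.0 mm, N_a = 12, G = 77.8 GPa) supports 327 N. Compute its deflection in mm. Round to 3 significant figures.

k = Gd⁴/(8D³N_a) = (77.8×10³)(10.2⁴)/(8·91.0³·12) = 11.641 N/mm
δ = F/k = 327 / 11.641 = 28.091 mm

28.1 mm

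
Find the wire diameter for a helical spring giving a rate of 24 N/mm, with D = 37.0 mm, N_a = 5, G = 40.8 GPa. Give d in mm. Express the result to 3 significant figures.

d = (8D³N_a·k / G)^(1/4) = (8·37.0³·5·24 / (40.8×10³))^0.25
  = (1191.8)^0.25 = 5.8756 mm

5.88 mm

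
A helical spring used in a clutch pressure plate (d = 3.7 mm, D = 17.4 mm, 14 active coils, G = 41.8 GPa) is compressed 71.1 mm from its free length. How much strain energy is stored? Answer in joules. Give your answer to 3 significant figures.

33.6 J

k = Gd⁴/(8D³N_a) = (41.8×10³)(3.7⁴)/(8·17.4³·14) = 13.278 N/mm
U = ½kδ² = 0.5 × 13.278 × 71.1² = 33560 N·mm = 33.56 J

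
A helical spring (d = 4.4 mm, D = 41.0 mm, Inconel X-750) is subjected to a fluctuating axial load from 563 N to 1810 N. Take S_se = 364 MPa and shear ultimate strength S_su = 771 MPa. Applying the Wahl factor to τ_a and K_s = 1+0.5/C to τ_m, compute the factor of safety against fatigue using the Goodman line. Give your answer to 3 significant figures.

C = D/d = 41.0/4.4 = 9.3182; K_W = (4C−1)/(4C−4)+0.615/C = 1.1562; K_s = 1+0.5/C = 1.0537
F_a = (F_max−F_min)/2 = 623.5 N; F_m = (F_max+F_min)/2 = 1186.5 N
τ_a = K_W·8F_aD/(πd³) = 1.1562 × 764.19 = 883.53 MPa
τ_m = K_s·8F_mD/(πd³) = 1.0537 × 1454.2 = 1532.3 MPa
Goodman: 1/n_f = τ_a/S_se + τ_m/S_su = 883.53/364 + 1532.3/771 = 2.42728 + 1.98737 = 4.4147
n_f = 1/4.4147 = 0.2265

0.227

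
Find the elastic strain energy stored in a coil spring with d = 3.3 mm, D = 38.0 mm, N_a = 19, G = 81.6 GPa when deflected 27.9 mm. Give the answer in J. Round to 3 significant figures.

k = Gd⁴/(8D³N_a) = (81.6×10³)(3.3⁴)/(8·38.0³·19) = 1.1602 N/mm
U = ½kδ² = 0.5 × 1.1602 × 27.9² = 451.58 N·mm = 0.45158 J

0.452 J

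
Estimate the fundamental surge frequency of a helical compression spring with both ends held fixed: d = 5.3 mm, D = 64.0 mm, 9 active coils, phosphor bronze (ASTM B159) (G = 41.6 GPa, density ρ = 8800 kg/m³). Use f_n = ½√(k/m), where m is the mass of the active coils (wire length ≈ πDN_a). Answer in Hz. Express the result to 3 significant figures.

35.2 Hz

k = Gd⁴/(8D³N_a) = (41.6×10³)(5.3⁴)/(8·64.0³·9) = 1.7391 N/mm = 1739.1 N/m
Wire length L = πDN_a = π·64.0·9 = 1809.6 mm
m = ρ·(πd²/4)·L = 8800 × 22.062×10⁻⁶ m² × 1.8096 m = 0.35131 kg
f_n = ½√(k/m) = 0.5·√(1739.1/0.35131) = 0.5·√(4950.3) = 35.179 Hz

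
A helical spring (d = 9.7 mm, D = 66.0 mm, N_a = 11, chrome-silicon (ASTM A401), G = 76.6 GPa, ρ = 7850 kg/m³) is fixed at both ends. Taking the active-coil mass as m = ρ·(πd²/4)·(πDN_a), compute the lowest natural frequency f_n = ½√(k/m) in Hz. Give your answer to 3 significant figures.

71.2 Hz

k = Gd⁴/(8D³N_a) = (76.6×10³)(9.7⁴)/(8·66.0³·11) = 26.804 N/mm = 26804 N/m
Wire length L = πDN_a = π·66.0·11 = 2280.8 mm
m = ρ·(πd²/4)·L = 7850 × 73.898×10⁻⁶ m² × 2.2808 m = 1.3231 kg
f_n = ½√(k/m) = 0.5·√(26804/1.3231) = 0.5·√(20259) = 71.167 Hz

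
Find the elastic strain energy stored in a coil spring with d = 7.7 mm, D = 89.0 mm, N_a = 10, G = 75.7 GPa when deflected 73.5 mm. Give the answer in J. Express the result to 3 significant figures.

12.7 J

k = Gd⁴/(8D³N_a) = (75.7×10³)(7.7⁴)/(8·89.0³·10) = 4.7184 N/mm
U = ½kδ² = 0.5 × 4.7184 × 73.5² = 12745 N·mm = 12.745 J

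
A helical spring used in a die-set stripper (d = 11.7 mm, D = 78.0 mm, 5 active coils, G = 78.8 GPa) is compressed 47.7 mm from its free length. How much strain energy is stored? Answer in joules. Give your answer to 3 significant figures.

88.5 J

k = Gd⁴/(8D³N_a) = (78.8×10³)(11.7⁴)/(8·78.0³·5) = 77.79 N/mm
U = ½kδ² = 0.5 × 77.79 × 47.7² = 88498 N·mm = 88.498 J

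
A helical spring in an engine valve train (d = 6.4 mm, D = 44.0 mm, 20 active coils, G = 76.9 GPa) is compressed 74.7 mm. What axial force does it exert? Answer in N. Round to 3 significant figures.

707 N

k = Gd⁴/(8D³N_a) = (76.9×10³)(6.4⁴)/(8·44.0³·20) = 9.466 N/mm
F = k·δ = 9.466 × 74.7 = 707.11 N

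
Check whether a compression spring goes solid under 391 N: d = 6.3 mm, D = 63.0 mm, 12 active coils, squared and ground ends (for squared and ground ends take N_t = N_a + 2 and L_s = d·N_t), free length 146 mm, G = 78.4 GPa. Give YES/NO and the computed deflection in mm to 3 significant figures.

k = Gd⁴/(8D³N_a) = (78.4×10³)(6.3⁴)/(8·63.0³·12) = 5.145 N/mm
N_t = 14; L_s = 6.3·14 = 88.2 mm; δ_solid = L₀ − L_s = 146 − 88.2 = 57.8 mm
δ = F/k = 391/5.145 = 75.996 mm
δ ≥ δ_solid → spring goes solid

YES, δ = 76.0 mm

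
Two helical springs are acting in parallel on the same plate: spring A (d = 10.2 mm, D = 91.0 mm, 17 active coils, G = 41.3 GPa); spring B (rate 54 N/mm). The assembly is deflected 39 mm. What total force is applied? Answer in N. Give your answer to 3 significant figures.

k_A = Gd⁴/(8D³N_a) = (41.3×10³)(10.2⁴)/(8·91.0³·17) = 4.362 N/mm
Parallel: k_eq = 4.362 + 54 = 58.362 N/mm
F = k_eq·δ = 58.362·39 = 2276.1 N

2280 N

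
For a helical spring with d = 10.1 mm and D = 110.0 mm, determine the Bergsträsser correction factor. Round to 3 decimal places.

1.123

C = D/d = 110.0/10.1 = 10.8911
K_B = (4C+2)/(4C−3) = 45.564/40.564 = 1.1233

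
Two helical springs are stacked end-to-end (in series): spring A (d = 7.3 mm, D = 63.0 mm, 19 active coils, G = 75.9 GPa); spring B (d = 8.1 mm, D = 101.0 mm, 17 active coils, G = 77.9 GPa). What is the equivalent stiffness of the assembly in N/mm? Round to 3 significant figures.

1.68 N/mm

k_A = Gd⁴/(8D³N_a) = (75.9×10³)(7.3⁴)/(8·63.0³·19) = 5.6711 N/mm
k_B = Gd⁴/(8D³N_a) = (77.9×10³)(8.1⁴)/(8·101.0³·17) = 2.3932 N/mm
Series: 1/k_eq = 1/5.6711 + 1/2.3932 = 0.59419; k_eq = 1.683 N/mm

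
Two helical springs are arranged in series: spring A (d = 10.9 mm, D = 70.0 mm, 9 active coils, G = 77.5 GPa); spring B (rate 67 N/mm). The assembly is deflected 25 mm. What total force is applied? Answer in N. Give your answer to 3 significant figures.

667 N

k_A = Gd⁴/(8D³N_a) = (77.5×10³)(10.9⁴)/(8·70.0³·9) = 44.298 N/mm
Series: 1/k_eq = 1/44.298 + 1/67 = 0.0375; k_eq = 26.667 N/mm
F = k_eq·δ = 26.667·25 = 666.67 N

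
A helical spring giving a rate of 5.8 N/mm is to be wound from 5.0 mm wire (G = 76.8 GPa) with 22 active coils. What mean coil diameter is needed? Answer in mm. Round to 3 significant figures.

D = (Gd⁴/(8N_a·k))^(1/3) = (76.8×10³·5.0⁴/(8·22·5.8))^(1/3)
  = (47021.9)^(1/3) = 36.0939 mm

36.1 mm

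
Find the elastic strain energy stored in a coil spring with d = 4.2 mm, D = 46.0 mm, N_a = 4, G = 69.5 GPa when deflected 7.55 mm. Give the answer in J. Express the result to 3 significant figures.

0.198 J

k = Gd⁴/(8D³N_a) = (69.5×10³)(4.2⁴)/(8·46.0³·4) = 6.9432 N/mm
U = ½kδ² = 0.5 × 6.9432 × 7.55² = 197.89 N·mm = 0.19789 J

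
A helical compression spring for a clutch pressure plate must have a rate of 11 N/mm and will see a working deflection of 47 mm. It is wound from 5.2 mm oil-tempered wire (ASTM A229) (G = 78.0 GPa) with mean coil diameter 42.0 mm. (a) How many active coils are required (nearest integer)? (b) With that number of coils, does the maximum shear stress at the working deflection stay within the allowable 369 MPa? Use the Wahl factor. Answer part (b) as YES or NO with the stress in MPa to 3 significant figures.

(a) 9 coils; (b) NO, τ_max = 452 MPa

N_a = Gd⁴/(8D³k) = (78.0×10³)(5.2⁴)/(8·42.0³·11) = 8.747 → N_a = 9
Actual rate k = Gd⁴/(8D³·9) = 10.691 N/mm
Working load F = kδ = 10.691·47 = 502.49 N
C = 42.0/5.2 = 8.0769; K_W = (4C−1)/(4C−4)+0.615/C = 1.1821
τ_max = K_W·8FD/(πd³) = 1.1821·382.21 = 451.82 MPa
τ_max > 369 MPa → exceeds allowable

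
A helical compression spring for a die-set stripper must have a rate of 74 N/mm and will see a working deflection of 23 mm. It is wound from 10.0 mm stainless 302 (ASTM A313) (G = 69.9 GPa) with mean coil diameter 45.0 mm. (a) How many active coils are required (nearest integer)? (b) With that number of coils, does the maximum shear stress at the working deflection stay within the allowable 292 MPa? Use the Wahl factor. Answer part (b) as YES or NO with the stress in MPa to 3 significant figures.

(a) 13 coils; (b) YES, τ_max = 263 MPa

N_a = Gd⁴/(8D³k) = (69.9×10³)(10.0⁴)/(8·45.0³·74) = 12.96 → N_a = 13
Actual rate k = Gd⁴/(8D³·13) = 73.758 N/mm
Working load F = kδ = 73.758·23 = 1696.4 N
C = 45.0/10.0 = 4.5000; K_W = (4C−1)/(4C−4)+0.615/C = 1.3510
τ_max = K_W·8FD/(πd³) = 1.3510·194.4 = 262.62 MPa
τ_max ≤ 292 MPa → acceptable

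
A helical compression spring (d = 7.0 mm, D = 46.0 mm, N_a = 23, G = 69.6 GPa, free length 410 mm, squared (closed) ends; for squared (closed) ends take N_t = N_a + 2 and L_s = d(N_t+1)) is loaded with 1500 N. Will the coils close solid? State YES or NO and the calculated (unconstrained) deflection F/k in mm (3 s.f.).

NO, δ = 161 mm

k = Gd⁴/(8D³N_a) = (69.6×10³)(7.0⁴)/(8·46.0³·23) = 9.3306 N/mm
N_t = 25; L_s = 7.0·26 = 182 mm; δ_solid = L₀ − L_s = 410 − 182 = 228 mm
δ = F/k = 1500/9.3306 = 160.76 mm
δ < δ_solid → spring does not go solid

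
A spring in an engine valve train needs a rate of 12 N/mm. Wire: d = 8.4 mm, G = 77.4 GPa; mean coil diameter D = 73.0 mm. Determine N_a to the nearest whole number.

N_a = Gd⁴/(8D³k) = (77.4×10³ × 8.4⁴)/(8 × 73.0³ × 12)
    = 3.85352e+08 / 3.73456e+07 = 10.32 → 10 coils

10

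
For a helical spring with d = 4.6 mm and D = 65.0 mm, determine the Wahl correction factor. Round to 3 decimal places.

C = D/d = 65.0/4.6 = 14.1304
K_W = (4C−1)/(4C−4) + 0.615/C = 55.522/52.522 + 0.0435 = 1.1006

1.101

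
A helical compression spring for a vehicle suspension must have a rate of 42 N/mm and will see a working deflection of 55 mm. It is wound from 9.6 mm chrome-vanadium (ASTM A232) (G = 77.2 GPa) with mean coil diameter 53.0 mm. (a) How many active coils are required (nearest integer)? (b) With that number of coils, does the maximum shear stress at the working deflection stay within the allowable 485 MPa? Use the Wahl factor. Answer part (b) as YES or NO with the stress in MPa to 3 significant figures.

(a) 13 coils; (b) YES, τ_max = 454 MPa

N_a = Gd⁴/(8D³k) = (77.2×10³)(9.6⁴)/(8·53.0³·42) = 13.11 → N_a = 13
Actual rate k = Gd⁴/(8D³·13) = 42.349 N/mm
Working load F = kδ = 42.349·55 = 2329.2 N
C = 53.0/9.6 = 5.5208; K_W = (4C−1)/(4C−4)+0.615/C = 1.2773
τ_max = K_W·8FD/(πd³) = 1.2773·355.31 = 453.83 MPa
τ_max ≤ 485 MPa → acceptable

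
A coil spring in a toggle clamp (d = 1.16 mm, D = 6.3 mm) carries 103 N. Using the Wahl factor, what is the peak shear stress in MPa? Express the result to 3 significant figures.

1360 MPa

Spring index C = D/d = 6.3/1.16 = 5.4310
K_W = (4C−1)/(4C−4) + 0.615/C = 20.724/17.724 + 0.1132 = 1.2825
τ₀ = 8FD/(πd³) = 8·103·6.3/(π·1.16³) = 5191.2/4.9037 = 1058.6 MPa
τ_max = K·τ₀ = 1.2825 × 1058.6 = 1357.7 MPa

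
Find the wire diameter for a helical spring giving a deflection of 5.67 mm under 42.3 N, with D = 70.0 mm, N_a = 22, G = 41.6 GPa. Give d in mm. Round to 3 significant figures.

Required rate k = F/δ = 42.3/5.67 = 7.4603 N/mm
d = (8D³N_a·k / G)^(1/4) = (8·70.0³·22·7.4603 / (41.6×10³))^0.25
  = (10826)^0.25 = 10.2004 mm

10.2 mm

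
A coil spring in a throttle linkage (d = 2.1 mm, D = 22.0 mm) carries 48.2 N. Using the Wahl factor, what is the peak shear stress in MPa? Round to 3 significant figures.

Spring index C = D/d = 22.0/2.1 = 10.4762
K_W = (4C−1)/(4C−4) + 0.615/C = 40.905/37.905 + 0.0587 = 1.1379
τ₀ = 8FD/(πd³) = 8·48.2·22.0/(π·2.1³) = 8483.2/29.094 = 291.58 MPa
τ_max = K·τ₀ = 1.1379 × 291.58 = 331.77 MPa

332 MPa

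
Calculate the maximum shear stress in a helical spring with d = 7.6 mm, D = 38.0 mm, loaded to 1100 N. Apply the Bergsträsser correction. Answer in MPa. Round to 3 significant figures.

314 MPa

Spring index C = D/d = 38.0/7.6 = 5.0000
K_B = (4C+2)/(4C−3) = 22.000/17.000 = 1.2941
τ₀ = 8FD/(πd³) = 8·1100·38.0/(π·7.6³) = 334400/1379.1 = 242.48 MPa
τ_max = K·τ₀ = 1.2941 × 242.48 = 313.8 MPa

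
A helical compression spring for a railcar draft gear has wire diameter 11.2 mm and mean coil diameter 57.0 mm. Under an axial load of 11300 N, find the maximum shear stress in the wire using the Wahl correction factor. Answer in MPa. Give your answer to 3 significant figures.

1520 MPa

Spring index C = D/d = 57.0/11.2 = 5.0893
K_W = (4C−1)/(4C−4) + 0.615/C = 19.357/16.357 + 0.1208 = 1.3042
τ₀ = 8FD/(πd³) = 8·11300·57.0/(π·11.2³) = 5.1528e+06/4413.7 = 1167.5 MPa
τ_max = K·τ₀ = 1.3042 × 1167.5 = 1522.6 MPa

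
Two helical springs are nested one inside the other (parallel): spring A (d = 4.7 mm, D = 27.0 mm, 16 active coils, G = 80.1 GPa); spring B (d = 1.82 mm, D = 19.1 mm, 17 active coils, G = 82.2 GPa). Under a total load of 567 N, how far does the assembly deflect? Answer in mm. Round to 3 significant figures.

k_A = Gd⁴/(8D³N_a) = (80.1×10³)(4.7⁴)/(8·27.0³·16) = 15.514 N/mm
k_B = Gd⁴/(8D³N_a) = (82.2×10³)(1.82⁴)/(8·19.1³·17) = 0.95174 N/mm
Parallel: k_eq = 15.514 + 0.95174 = 16.466 N/mm
δ = F/k_eq = 567/16.466 = 34.435 mm

34.4 mm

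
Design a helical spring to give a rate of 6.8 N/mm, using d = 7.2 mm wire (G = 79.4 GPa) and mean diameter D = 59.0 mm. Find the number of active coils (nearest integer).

N_a = Gd⁴/(8D³k) = (79.4×10³ × 7.2⁴)/(8 × 59.0³ × 6.8)
    = 2.13378e+08 / 1.11726e+07 = 19.1 → 19 coils

19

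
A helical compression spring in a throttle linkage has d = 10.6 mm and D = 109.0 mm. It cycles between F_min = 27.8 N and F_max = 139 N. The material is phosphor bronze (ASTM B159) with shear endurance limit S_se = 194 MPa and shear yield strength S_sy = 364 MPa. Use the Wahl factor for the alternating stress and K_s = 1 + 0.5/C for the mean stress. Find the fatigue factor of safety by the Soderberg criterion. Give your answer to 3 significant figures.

7.57

C = D/d = 109.0/10.6 = 10.2830; K_W = (4C−1)/(4C−4)+0.615/C = 1.1406; K_s = 1+0.5/C = 1.0486
F_a = (F_max−F_min)/2 = 55.6 N; F_m = (F_max+F_min)/2 = 83.4 N
τ_a = K_W·8F_aD/(πd³) = 1.1406 × 12.958 = 14.779 MPa
τ_m = K_s·8F_mD/(πd³) = 1.0486 × 19.436 = 20.381 MPa
Soderberg: 1/n_f = τ_a/S_se + τ_m/S_sy = 14.779/194 + 20.381/364 = 0.07618 + 0.05599 = 0.13218
n_f = 1/0.13218 = 7.566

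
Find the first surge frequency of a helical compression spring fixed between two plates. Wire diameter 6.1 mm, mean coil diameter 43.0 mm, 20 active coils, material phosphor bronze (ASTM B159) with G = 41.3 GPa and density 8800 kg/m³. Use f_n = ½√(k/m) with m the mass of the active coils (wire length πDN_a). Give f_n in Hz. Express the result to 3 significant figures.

k = Gd⁴/(8D³N_a) = (41.3×10³)(6.1⁴)/(8·43.0³·20) = 4.4951 N/mm = 4495.1 N/m
Wire length L = πDN_a = π·43.0·20 = 2701.8 mm
m = ρ·(πd²/4)·L = 8800 × 29.225×10⁻⁶ m² × 2.7018 m = 0.69483 kg
f_n = ½√(k/m) = 0.5·√(4495.1/0.69483) = 0.5·√(6469.4) = 40.216 Hz

40.2 Hz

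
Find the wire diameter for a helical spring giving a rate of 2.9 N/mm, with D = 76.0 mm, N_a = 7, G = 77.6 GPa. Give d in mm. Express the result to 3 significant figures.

5.51 mm

d = (8D³N_a·k / G)^(1/4) = (8·76.0³·7·2.9 / (77.6×10³))^0.25
  = (918.68)^0.25 = 5.5054 mm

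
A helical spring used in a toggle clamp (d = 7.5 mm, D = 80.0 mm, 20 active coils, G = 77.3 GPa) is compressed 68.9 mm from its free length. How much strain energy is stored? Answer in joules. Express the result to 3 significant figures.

k = Gd⁴/(8D³N_a) = (77.3×10³)(7.5⁴)/(8·80.0³·20) = 2.9856 N/mm
U = ½kδ² = 0.5 × 2.9856 × 68.9² = 7086.7 N·mm = 7.0867 J

7.09 J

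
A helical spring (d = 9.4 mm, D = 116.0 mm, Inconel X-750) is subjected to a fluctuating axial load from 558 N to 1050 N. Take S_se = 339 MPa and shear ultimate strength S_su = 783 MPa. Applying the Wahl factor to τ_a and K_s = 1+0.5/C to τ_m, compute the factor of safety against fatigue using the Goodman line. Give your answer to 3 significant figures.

C = D/d = 116.0/9.4 = 12.3404; K_W = (4C−1)/(4C−4)+0.615/C = 1.1160; K_s = 1+0.5/C = 1.0405
F_a = (F_max−F_min)/2 = 246 N; F_m = (F_max+F_min)/2 = 804 N
τ_a = K_W·8F_aD/(πd³) = 1.1160 × 87.488 = 97.634 MPa
τ_m = K_s·8F_mD/(πd³) = 1.0405 × 285.94 = 297.52 MPa
Goodman: 1/n_f = τ_a/S_se + τ_m/S_su = 97.634/339 + 297.52/783 = 0.28801 + 0.37998 = 0.66798
n_f = 1/0.66798 = 1.497

1.50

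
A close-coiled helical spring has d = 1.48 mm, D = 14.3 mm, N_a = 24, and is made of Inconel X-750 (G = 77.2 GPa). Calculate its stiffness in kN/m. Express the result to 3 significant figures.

0.660 kN/m

k = Gd⁴/(8D³N_a) = (77.2×10³ × 1.48⁴) / (8 × 14.3³ × 24)
  = 370394 / 561448 = 0.65971 N/mm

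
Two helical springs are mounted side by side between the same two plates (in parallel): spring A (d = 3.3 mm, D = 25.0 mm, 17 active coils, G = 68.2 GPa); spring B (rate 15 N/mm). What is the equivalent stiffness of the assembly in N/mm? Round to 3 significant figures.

18.8 N/mm

k_A = Gd⁴/(8D³N_a) = (68.2×10³)(3.3⁴)/(8·25.0³·17) = 3.8061 N/mm
Parallel: k_eq = 3.8061 + 15 = 18.806 N/mm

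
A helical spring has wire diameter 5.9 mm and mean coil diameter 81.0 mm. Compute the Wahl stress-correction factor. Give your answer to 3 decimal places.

C = D/d = 81.0/5.9 = 13.7288
K_W = (4C−1)/(4C−4) + 0.615/C = 53.915/50.915 + 0.0448 = 1.1037

1.104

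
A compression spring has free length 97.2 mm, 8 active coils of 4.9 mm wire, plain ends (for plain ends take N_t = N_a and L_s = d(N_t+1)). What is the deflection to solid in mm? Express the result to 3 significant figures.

N_t = 8; L_s = 4.9·9 = 44.1 mm
δ_solid = L₀ − L_s = 97.2 − 44.1 = 53.1 mm

53.1 mm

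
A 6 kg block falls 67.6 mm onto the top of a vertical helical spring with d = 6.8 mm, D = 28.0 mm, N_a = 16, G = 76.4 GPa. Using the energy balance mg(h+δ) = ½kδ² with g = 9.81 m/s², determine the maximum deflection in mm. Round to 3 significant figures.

k = Gd⁴/(8D³N_a) = (76.4×10³)(6.8⁴)/(8·28.0³·16) = 58.136 N/mm
W = mg = 6 × 9.81 = 58.86 N
½kδ² − Wδ − Wh = 0 → δ = (W + √(W² + 2kWh))/k
δ = (58.86 + √(3464.5 + 462639))/58.136 = (58.86 + 682.72)/58.136 = 12.756 mm

12.8 mm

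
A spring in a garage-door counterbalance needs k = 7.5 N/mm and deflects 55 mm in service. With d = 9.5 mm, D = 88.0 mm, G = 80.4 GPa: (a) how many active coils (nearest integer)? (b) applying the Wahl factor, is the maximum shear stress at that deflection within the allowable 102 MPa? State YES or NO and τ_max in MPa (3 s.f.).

(a) 16 coils; (b) NO, τ_max = 125 MPa

N_a = Gd⁴/(8D³k) = (80.4×10³)(9.5⁴)/(8·88.0³·7.5) = 16.02 → N_a = 16
Actual rate k = Gd⁴/(8D³·16) = 7.5075 N/mm
Working load F = kδ = 7.5075·55 = 412.91 N
C = 88.0/9.5 = 9.2632; K_W = (4C−1)/(4C−4)+0.615/C = 1.1572
τ_max = K_W·8FD/(πd³) = 1.1572·107.92 = 124.88 MPa
τ_max > 102 MPa → exceeds allowable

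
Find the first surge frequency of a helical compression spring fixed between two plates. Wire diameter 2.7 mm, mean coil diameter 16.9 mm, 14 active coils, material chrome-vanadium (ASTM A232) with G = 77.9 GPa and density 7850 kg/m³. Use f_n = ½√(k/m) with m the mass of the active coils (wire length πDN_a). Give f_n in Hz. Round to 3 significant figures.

239 Hz

k = Gd⁴/(8D³N_a) = (77.9×10³)(2.7⁴)/(8·16.9³·14) = 7.658 N/mm = 7658 N/m
Wire length L = πDN_a = π·16.9·14 = 743.3 mm
m = ρ·(πd²/4)·L = 7850 × 5.7256×10⁻⁶ m² × 0.7433 m = 0.033408 kg
f_n = ½√(k/m) = 0.5·√(7658/0.033408) = 0.5·√(2.2923e+05) = 239.39 Hz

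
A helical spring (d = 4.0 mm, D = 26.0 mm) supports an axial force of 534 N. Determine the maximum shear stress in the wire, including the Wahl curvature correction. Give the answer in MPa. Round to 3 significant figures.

Spring index C = D/d = 26.0/4.0 = 6.5000
K_W = (4C−1)/(4C−4) + 0.615/C = 25.000/22.000 + 0.0946 = 1.2310
τ₀ = 8FD/(πd³) = 8·534·26.0/(π·4.0³) = 111072/201.06 = 552.43 MPa
τ_max = K·τ₀ = 1.2310 × 552.43 = 680.03 MPa

680 MPa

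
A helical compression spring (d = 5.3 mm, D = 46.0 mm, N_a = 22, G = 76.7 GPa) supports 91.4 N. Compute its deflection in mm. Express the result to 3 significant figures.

25.9 mm

k = Gd⁴/(8D³N_a) = (76.7×10³)(5.3⁴)/(8·46.0³·22) = 3.5327 N/mm
δ = F/k = 91.4 / 3.5327 = 25.872 mm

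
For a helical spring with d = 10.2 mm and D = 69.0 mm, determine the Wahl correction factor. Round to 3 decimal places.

C = D/d = 69.0/10.2 = 6.7647
K_W = (4C−1)/(4C−4) + 0.615/C = 26.059/23.059 + 0.0909 = 1.2210

1.221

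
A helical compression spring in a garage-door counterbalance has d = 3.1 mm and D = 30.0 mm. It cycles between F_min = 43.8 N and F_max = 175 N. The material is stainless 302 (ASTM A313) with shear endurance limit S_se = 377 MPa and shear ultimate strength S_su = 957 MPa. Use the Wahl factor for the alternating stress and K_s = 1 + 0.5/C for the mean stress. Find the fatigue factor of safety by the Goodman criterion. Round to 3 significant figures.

1.22

C = D/d = 30.0/3.1 = 9.6774; K_W = (4C−1)/(4C−4)+0.615/C = 1.1500; K_s = 1+0.5/C = 1.0517
F_a = (F_max−F_min)/2 = 65.6 N; F_m = (F_max+F_min)/2 = 109.4 N
τ_a = K_W·8F_aD/(πd³) = 1.1500 × 168.22 = 193.45 MPa
τ_m = K_s·8F_mD/(πd³) = 1.0517 × 280.54 = 295.03 MPa
Goodman: 1/n_f = τ_a/S_se + τ_m/S_su = 193.45/377 + 295.03/957 = 0.51313 + 0.30829 = 0.82142
n_f = 1/0.82142 = 1.217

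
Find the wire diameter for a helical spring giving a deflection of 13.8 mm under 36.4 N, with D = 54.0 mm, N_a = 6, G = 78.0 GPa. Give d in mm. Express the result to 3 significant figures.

Required rate k = F/δ = 36.4/13.8 = 2.6377 N/mm
d = (8D³N_a·k / G)^(1/4) = (8·54.0³·6·2.6377 / (78.0×10³))^0.25
  = (255.59)^0.25 = 3.9984 mm

4.00 mm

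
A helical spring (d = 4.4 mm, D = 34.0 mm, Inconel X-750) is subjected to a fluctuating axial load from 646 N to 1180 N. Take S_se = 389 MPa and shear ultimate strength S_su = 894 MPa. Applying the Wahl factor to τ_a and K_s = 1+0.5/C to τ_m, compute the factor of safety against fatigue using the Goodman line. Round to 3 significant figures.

0.517

C = D/d = 34.0/4.4 = 7.7273; K_W = (4C−1)/(4C−4)+0.615/C = 1.1911; K_s = 1+0.5/C = 1.0647
F_a = (F_max−F_min)/2 = 267 N; F_m = (F_max+F_min)/2 = 913 N
τ_a = K_W·8F_aD/(πd³) = 1.1911 × 271.38 = 323.23 MPa
τ_m = K_s·8F_mD/(πd³) = 1.0647 × 927.97 = 988.01 MPa
Goodman: 1/n_f = τ_a/S_se + τ_m/S_su = 323.23/389 + 988.01/894 = 0.83092 + 1.10516 = 1.9361
n_f = 1/1.9361 = 0.5165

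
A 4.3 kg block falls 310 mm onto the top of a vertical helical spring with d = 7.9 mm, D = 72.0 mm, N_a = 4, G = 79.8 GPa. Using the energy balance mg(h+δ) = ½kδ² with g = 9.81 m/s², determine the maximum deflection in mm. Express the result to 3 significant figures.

k = Gd⁴/(8D³N_a) = (79.8×10³)(7.9⁴)/(8·72.0³·4) = 26.023 N/mm
W = mg = 4.3 × 9.81 = 42.183 N
½kδ² − Wδ − Wh = 0 → δ = (W + √(W² + 2kWh))/k
δ = (42.183 + √(1779.4 + 680602))/26.023 = (42.183 + 826.06)/26.023 = 33.364 mm

33.4 mm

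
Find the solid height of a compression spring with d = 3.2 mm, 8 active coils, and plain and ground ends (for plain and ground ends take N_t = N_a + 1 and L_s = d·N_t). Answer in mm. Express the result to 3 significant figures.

plain and ground ends: N_t = N_a + 1 = 8 + 1 = 9
L_s = d·N_t = 3.2 × 9 = 28.8 mm

28.8 mm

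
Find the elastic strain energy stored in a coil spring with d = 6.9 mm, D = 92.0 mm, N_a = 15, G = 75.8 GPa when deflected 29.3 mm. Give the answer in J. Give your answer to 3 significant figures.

k = Gd⁴/(8D³N_a) = (75.8×10³)(6.9⁴)/(8·92.0³·15) = 1.8387 N/mm
U = ½kδ² = 0.5 × 1.8387 × 29.3² = 789.27 N·mm = 0.78927 J

0.789 J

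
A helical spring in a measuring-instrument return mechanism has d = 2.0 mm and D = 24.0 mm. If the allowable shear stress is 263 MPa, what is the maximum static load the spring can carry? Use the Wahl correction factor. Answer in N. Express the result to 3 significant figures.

30.8 N

C = D/d = 24.0/2.0 = 12.0000
K_W = (4C−1)/(4C−4) + 0.615/C = 47.000/44.000 + 0.0512 = 1.1194
τ_max = K·8FD/(πd³) → F_max = τ_allow·πd³/(8DK)
F_max = 263·π·2.0³/(8·24.0·1.1194) = 6609.9/214.93 = 30.754 N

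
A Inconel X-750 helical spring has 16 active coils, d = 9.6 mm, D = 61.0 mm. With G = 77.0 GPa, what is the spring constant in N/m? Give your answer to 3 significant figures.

k = Gd⁴/(8D³N_a) = (77.0×10³ × 9.6⁴) / (8 × 61.0³ × 16)
  = 6.53997e+08 / 2.90536e+07 = 22.51 N/mm = 22510 N/m

22500 N/m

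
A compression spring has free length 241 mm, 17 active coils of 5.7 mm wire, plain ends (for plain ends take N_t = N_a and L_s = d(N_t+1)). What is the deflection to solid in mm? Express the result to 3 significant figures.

138 mm

N_t = 17; L_s = 5.7·18 = 102.6 mm
δ_solid = L₀ − L_s = 241 − 102.6 = 138.4 mm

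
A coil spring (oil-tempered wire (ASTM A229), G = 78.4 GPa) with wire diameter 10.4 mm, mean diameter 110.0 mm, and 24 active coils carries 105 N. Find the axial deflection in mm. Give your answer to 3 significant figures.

k = Gd⁴/(8D³N_a) = (78.4×10³)(10.4⁴)/(8·110.0³·24) = 3.589 N/mm
δ = F/k = 105 / 3.589 = 29.256 mm

29.3 mm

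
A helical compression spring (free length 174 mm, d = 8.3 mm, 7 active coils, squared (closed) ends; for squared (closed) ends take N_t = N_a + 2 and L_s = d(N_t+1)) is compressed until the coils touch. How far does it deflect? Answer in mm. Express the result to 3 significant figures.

91.0 mm

N_t = 9; L_s = 8.3·10 = 83 mm
δ_solid = L₀ − L_s = 174 − 83 = 91 mm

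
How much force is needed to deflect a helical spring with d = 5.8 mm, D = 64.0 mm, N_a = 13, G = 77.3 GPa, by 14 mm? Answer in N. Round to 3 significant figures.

44.9 N

k = Gd⁴/(8D³N_a) = (77.3×10³)(5.8⁴)/(8·64.0³·13) = 3.2086 N/mm
F = k·δ = 3.2086 × 14 = 44.921 N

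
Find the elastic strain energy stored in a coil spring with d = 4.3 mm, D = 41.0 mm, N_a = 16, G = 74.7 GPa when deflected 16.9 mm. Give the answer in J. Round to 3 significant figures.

0.413 J

k = Gd⁴/(8D³N_a) = (74.7×10³)(4.3⁴)/(8·41.0³·16) = 2.8949 N/mm
U = ½kδ² = 0.5 × 2.8949 × 16.9² = 413.41 N·mm = 0.41341 J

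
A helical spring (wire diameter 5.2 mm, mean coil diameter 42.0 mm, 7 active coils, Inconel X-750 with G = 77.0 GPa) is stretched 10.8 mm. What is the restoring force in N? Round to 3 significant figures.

k = Gd⁴/(8D³N_a) = (77.0×10³)(5.2⁴)/(8·42.0³·7) = 13.57 N/mm
F = k·δ = 13.57 × 10.8 = 146.55 N

147 N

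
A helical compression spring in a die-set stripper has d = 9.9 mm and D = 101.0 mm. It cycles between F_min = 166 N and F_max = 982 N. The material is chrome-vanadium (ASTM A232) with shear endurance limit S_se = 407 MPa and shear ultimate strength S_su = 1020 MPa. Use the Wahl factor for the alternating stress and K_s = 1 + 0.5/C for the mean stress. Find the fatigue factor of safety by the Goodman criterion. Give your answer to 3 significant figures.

C = D/d = 101.0/9.9 = 10.2020; K_W = (4C−1)/(4C−4)+0.615/C = 1.1418; K_s = 1+0.5/C = 1.0490
F_a = (F_max−F_min)/2 = 408 N; F_m = (F_max+F_min)/2 = 574 N
τ_a = K_W·8F_aD/(πd³) = 1.1418 × 108.15 = 123.48 MPa
τ_m = K_s·8F_mD/(πd³) = 1.0490 × 152.15 = 159.61 MPa
Goodman: 1/n_f = τ_a/S_se + τ_m/S_su = 123.48/407 + 159.61/1020 = 0.30339 + 0.15648 = 0.45987
n_f = 1/0.45987 = 2.175

2.17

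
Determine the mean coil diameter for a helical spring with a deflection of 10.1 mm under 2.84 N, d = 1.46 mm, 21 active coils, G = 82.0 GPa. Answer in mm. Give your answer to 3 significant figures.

19.9 mm

Required rate k = F/δ = 2.84/10.1 = 0.28119 N/mm
D = (Gd⁴/(8N_a·k))^(1/3) = (82.0×10³·1.46⁴/(8·21·0.28119))^(1/3)
  = (7887.13)^(1/3) = 19.9055 mm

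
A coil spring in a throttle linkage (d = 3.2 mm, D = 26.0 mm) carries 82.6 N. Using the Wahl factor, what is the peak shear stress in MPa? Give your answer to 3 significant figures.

197 MPa

Spring index C = D/d = 26.0/3.2 = 8.1250
K_W = (4C−1)/(4C−4) + 0.615/C = 31.500/28.500 + 0.0757 = 1.1810
τ₀ = 8FD/(πd³) = 8·82.6·26.0/(π·3.2³) = 17180.8/102.94 = 166.9 MPa
τ_max = K·τ₀ = 1.1810 × 166.9 = 197.1 MPa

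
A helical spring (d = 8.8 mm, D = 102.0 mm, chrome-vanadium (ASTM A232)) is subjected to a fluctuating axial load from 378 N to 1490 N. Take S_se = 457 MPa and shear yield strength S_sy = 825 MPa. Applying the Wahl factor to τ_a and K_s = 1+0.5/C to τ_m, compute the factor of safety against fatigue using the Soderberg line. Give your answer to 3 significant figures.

1.03

C = D/d = 102.0/8.8 = 11.5909; K_W = (4C−1)/(4C−4)+0.615/C = 1.1239; K_s = 1+0.5/C = 1.0431
F_a = (F_max−F_min)/2 = 556 N; F_m = (F_max+F_min)/2 = 934 N
τ_a = K_W·8F_aD/(πd³) = 1.1239 × 211.92 = 238.17 MPa
τ_m = K_s·8F_mD/(πd³) = 1.0431 × 355.99 = 371.35 MPa
Soderberg: 1/n_f = τ_a/S_se + τ_m/S_sy = 238.17/457 + 371.35/825 = 0.52116 + 0.45012 = 0.97128
n_f = 1/0.97128 = 1.03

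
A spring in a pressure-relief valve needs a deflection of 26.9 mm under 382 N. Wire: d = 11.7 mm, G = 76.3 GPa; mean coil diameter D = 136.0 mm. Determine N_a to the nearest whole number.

5

Required rate k = F/δ = 382/26.9 = 14.201 N/mm
N_a = Gd⁴/(8D³k) = (76.3×10³ × 11.7⁴)/(8 × 136.0³ × 14.201)
    = 1.42978e+09 / 2.85771e+08 = 5.003 → 5 coils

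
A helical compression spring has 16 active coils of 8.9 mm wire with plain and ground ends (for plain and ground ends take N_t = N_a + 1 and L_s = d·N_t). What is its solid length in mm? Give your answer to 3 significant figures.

plain and ground ends: N_t = N_a + 1 = 16 + 1 = 17
L_s = d·N_t = 8.9 × 17 = 151.3 mm

151 mm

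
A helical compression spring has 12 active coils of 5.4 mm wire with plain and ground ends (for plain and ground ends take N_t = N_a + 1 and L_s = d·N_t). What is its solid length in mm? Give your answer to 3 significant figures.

70.2 mm

plain and ground ends: N_t = N_a + 1 = 12 + 1 = 13
L_s = d·N_t = 5.4 × 13 = 70.2 mm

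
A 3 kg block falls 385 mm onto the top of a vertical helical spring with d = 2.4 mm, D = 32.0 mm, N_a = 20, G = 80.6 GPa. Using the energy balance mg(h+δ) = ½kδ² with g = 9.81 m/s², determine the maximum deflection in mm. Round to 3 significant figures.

276 mm

k = Gd⁴/(8D³N_a) = (80.6×10³)(2.4⁴)/(8·32.0³·20) = 0.51005 N/mm
W = mg = 3 × 9.81 = 29.43 N
½kδ² − Wδ − Wh = 0 → δ = (W + √(W² + 2kWh))/k
δ = (29.43 + √(866.12 + 11558.2))/0.51005 = (29.43 + 111.46)/0.51005 = 276.24 mm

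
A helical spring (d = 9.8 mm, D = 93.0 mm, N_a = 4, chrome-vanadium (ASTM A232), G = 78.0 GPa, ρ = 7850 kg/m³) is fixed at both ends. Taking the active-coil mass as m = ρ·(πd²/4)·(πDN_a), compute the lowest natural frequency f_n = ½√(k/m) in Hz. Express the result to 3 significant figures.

100 Hz

k = Gd⁴/(8D³N_a) = (78.0×10³)(9.8⁴)/(8·93.0³·4) = 27.951 N/mm = 27951 N/m
Wire length L = πDN_a = π·93.0·4 = 1168.7 mm
m = ρ·(πd²/4)·L = 7850 × 75.43×10⁻⁶ m² × 1.1687 m = 0.692 kg
f_n = ½√(k/m) = 0.5·√(27951/0.692) = 0.5·√(40392) = 100.49 Hz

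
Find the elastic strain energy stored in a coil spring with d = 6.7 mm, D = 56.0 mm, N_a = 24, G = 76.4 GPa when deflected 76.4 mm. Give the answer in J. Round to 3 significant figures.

13.3 J

k = Gd⁴/(8D³N_a) = (76.4×10³)(6.7⁴)/(8·56.0³·24) = 4.5659 N/mm
U = ½kδ² = 0.5 × 4.5659 × 76.4² = 13326 N·mm = 13.326 J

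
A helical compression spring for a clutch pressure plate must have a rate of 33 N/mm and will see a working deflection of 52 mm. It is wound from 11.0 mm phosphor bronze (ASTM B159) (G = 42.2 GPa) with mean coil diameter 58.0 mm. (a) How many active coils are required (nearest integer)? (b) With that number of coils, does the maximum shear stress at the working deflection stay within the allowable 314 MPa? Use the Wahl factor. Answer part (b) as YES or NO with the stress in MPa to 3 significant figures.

N_a = Gd⁴/(8D³k) = (42.2×10³)(11.0⁴)/(8·58.0³·33) = 11.99 → N_a = 12
Actual rate k = Gd⁴/(8D³·12) = 32.986 N/mm
Working load F = kδ = 32.986·52 = 1715.3 N
C = 58.0/11.0 = 5.2727; K_W = (4C−1)/(4C−4)+0.615/C = 1.2922
τ_max = K_W·8FD/(πd³) = 1.2922·190.34 = 245.95 MPa
τ_max ≤ 314 MPa → acceptable

(a) 12 coils; (b) YES, τ_max = 246 MPa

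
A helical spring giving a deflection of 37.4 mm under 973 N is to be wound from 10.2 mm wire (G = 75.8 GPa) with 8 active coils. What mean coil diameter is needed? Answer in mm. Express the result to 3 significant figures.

79.0 mm

Required rate k = F/δ = 973/37.4 = 26.016 N/mm
D = (Gd⁴/(8N_a·k))^(1/3) = (75.8×10³·10.2⁴/(8·8·26.016))^(1/3)
  = (492775)^(1/3) = 78.9859 mm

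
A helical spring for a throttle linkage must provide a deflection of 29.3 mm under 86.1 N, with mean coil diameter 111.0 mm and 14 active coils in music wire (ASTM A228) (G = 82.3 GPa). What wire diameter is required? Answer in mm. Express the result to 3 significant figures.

8.60 mm

Required rate k = F/δ = 86.1/29.3 = 2.9386 N/mm
d = (8D³N_a·k / G)^(1/4) = (8·111.0³·14·2.9386 / (82.3×10³))^0.25
  = (5469.2)^0.25 = 8.5996 mm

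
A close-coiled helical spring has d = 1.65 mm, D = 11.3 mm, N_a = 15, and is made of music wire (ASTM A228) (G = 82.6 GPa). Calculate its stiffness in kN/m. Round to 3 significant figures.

3.54 kN/m

k = Gd⁴/(8D³N_a) = (82.6×10³ × 1.65⁴) / (8 × 11.3³ × 15)
  = 612232 / 173148 = 3.5359 N/mm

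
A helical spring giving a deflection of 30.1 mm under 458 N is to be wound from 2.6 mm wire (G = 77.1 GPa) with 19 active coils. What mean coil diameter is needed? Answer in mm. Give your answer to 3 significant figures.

Required rate k = F/δ = 458/30.1 = 15.216 N/mm
D = (Gd⁴/(8N_a·k))^(1/3) = (77.1×10³·2.6⁴/(8·19·15.216))^(1/3)
  = (1523.37)^(1/3) = 11.5063 mm

11.5 mm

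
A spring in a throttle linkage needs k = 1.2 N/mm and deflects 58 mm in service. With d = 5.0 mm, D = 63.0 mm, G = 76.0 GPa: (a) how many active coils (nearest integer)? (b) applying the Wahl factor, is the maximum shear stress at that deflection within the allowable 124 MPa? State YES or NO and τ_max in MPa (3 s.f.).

N_a = Gd⁴/(8D³k) = (76.0×10³)(5.0⁴)/(8·63.0³·1.2) = 19.79 → N_a = 20
Actual rate k = Gd⁴/(8D³·20) = 1.1873 N/mm
Working load F = kδ = 1.1873·58 = 68.862 N
C = 63.0/5.0 = 12.6000; K_W = (4C−1)/(4C−4)+0.615/C = 1.1135
τ_max = K_W·8FD/(πd³) = 1.1135·88.379 = 98.407 MPa
τ_max ≤ 124 MPa → acceptable

(a) 20 coils; (b) YES, τ_max = 98.4 MPa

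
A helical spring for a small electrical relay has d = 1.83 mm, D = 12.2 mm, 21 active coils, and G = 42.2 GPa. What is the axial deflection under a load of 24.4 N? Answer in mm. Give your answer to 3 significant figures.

k = Gd⁴/(8D³N_a) = (42.2×10³)(1.83⁴)/(8·12.2³·21) = 1.5514 N/mm
δ = F/k = 24.4 / 1.5514 = 15.728 mm

15.7 mm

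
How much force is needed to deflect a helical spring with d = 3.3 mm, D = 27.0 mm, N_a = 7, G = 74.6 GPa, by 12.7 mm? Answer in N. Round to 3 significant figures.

102 N

k = Gd⁴/(8D³N_a) = (74.6×10³)(3.3⁴)/(8·27.0³·7) = 8.0263 N/mm
F = k·δ = 8.0263 × 12.7 = 101.93 N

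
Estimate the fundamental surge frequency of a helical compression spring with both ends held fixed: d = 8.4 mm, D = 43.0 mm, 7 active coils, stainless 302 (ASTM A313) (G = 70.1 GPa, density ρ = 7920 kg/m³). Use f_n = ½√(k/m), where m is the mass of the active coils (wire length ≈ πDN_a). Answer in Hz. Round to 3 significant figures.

k = Gd⁴/(8D³N_a) = (70.1×10³)(8.4⁴)/(8·43.0³·7) = 78.387 N/mm = 78387 N/m
Wire length L = πDN_a = π·43.0·7 = 945.62 mm
m = ρ·(πd²/4)·L = 7920 × 55.418×10⁻⁶ m² × 0.94562 m = 0.41504 kg
f_n = ½√(k/m) = 0.5·√(78387/0.41504) = 0.5·√(1.8887e+05) = 217.29 Hz

217 Hz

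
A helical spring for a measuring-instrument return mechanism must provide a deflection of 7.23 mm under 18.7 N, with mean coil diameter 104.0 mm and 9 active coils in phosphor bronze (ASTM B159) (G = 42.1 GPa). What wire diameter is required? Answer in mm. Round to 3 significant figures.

8.40 mm

Required rate k = F/δ = 18.7/7.23 = 2.5864 N/mm
d = (8D³N_a·k / G)^(1/4) = (8·104.0³·9·2.5864 / (42.1×10³))^0.25
  = (4975.7)^0.25 = 8.3987 mm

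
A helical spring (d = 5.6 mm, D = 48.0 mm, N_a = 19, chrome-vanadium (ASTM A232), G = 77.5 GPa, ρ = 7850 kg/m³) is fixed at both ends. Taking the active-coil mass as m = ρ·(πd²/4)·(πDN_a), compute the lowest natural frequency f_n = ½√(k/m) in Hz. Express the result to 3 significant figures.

45.2 Hz

k = Gd⁴/(8D³N_a) = (77.5×10³)(5.6⁴)/(8·48.0³·19) = 4.5341 N/mm = 4534.1 N/m
Wire length L = πDN_a = π·48.0·19 = 2865.1 mm
m = ρ·(πd²/4)·L = 7850 × 24.63×10⁻⁶ m² × 2.8651 m = 0.55396 kg
f_n = ½√(k/m) = 0.5·√(4534.1/0.55396) = 0.5·√(8184.8) = 45.235 Hz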